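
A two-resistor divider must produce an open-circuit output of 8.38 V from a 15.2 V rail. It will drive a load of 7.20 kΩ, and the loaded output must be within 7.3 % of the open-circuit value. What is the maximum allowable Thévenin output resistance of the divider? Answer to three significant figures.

Loading drop = R_th/(R_th + R_L) ≤ 0.0730, so R_th ≤ R_L · ε/(1−ε) = 7.20 kΩ × 0.0730/0.9270 = 567 Ω.

R_th ≤ 567 Ω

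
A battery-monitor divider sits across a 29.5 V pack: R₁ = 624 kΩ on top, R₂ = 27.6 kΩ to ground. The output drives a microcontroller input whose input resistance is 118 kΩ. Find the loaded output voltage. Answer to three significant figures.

The load sits in parallel with R₂: R₂‖R_L = (27.6 × 118) / (27.6 + 118) = 22.37 kΩ.
V_out = 29.5 × 22.37 / (624 + 22.37) = 29.5 × 22.37/646.4 = 1.02 V.

V_out ≈ 1.02 V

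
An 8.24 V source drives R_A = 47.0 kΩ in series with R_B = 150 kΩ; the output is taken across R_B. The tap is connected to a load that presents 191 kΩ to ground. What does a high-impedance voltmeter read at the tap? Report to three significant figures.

The load sits in parallel with R_B: R_B‖R_L = (150 × 191) / (150 + 191) = 84.02 kΩ.
V_out = 8.24 × 84.02 / (47.0 + 84.02) = 8.24 × 84.02/131.0 = 5.28 V.
(Unloaded it would have been 6.27 V.)

V_out ≈ 5.28 V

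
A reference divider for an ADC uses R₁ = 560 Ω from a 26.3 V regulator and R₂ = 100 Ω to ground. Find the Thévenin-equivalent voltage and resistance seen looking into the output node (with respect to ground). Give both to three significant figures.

V_th is the open-circuit tap voltage: 26.3 × 100/(560 + 100) = 3.98 V.
With the supply zeroed, R₁ and R₂ appear in parallel from the tap: R_th = R₁‖R₂ = (560 × 100)/660.0 = 84.8 Ω.

V_th = 3.98 V, R_th = 84.8 Ω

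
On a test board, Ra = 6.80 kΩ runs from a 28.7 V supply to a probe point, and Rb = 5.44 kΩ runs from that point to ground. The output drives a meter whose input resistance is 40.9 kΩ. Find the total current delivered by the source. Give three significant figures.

I ≈ 2.47 mA

Rb‖R_L = 4.801 kΩ, so the source sees Ra + Rb‖R_L = 11.60 kΩ.
I = 28.7 V / 11.60 kΩ = 2.47 mA.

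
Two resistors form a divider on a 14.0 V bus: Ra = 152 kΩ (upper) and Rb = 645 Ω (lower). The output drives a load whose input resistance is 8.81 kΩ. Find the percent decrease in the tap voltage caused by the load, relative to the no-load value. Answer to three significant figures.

The divider's output (Thévenin) resistance is Ra‖Rb = 642.3 Ω.
Fractional drop under load = R_th/(R_th + R_L) = 642.3 / (642.3 + 8810) = 0.06795.
So the output falls by 6.79 %.

6.79 %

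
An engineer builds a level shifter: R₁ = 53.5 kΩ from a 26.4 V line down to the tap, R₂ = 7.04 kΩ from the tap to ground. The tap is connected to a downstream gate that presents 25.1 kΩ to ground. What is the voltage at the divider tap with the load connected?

The load sits in parallel with R₂: R₂‖R_L = (7.04 × 25.1) / (7.04 + 25.1) = 5.498 kΩ.
V_out = 26.4 × 5.498 / (53.5 + 5.498) = 26.4 × 5.498/59.00 = 2.46 V.
(Unloaded it would have been 3.07 V.)

V_out ≈ 2.46 V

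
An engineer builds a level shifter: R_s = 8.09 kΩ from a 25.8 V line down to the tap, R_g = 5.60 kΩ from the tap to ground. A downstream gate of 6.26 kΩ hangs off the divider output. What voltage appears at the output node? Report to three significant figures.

V_out ≈ 6.90 V

The load sits in parallel with R_g: R_g‖R_L = (5.60 × 6.26) / (5.60 + 6.26) = 2.956 kΩ.
V_out = 25.8 × 2.956 / (8.09 + 2.956) = 25.8 × 2.956/11.05 = 6.90 V.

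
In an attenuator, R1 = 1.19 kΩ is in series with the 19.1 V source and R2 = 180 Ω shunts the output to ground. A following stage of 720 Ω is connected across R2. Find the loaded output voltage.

V_out ≈ 2.06 V

The load sits in parallel with R2: R2‖R_L = (180 × 720) / (180 + 720) = 144.0 Ω.
V_out = 19.1 × 144.0 / (1190 + 144.0) = 19.1 × 144.0/1334 = 2.06 V.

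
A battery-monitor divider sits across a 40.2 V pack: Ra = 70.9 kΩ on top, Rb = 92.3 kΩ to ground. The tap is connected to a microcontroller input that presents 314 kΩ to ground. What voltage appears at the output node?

V_out ≈ 20.2 V

The load sits in parallel with Rb: Rb‖R_L = (92.3 × 314) / (92.3 + 314) = 71.33 kΩ.
V_out = 40.2 × 71.33 / (70.9 + 71.33) = 40.2 × 71.33/142.2 = 20.2 V.
(Unloaded it would have been 22.7 V.)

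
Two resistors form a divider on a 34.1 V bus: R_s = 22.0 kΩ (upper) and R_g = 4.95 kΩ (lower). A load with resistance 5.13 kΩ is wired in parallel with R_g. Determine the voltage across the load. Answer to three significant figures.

V_out ≈ 3.50 V

The load sits in parallel with R_g: R_g‖R_L = (4.95 × 5.13) / (4.95 + 5.13) = 2.519 kΩ.
V_out = 34.1 × 2.519 / (22.0 + 2.519) = 34.1 × 2.519/24.52 = 3.50 V.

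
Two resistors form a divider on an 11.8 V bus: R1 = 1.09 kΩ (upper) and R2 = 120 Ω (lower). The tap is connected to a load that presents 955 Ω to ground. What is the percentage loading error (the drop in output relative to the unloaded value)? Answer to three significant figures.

10.2 %

Unloaded V = 11.8 × 120/1210 = 1.1702 V.
Loaded: R2‖R_L = 106.6 Ω, giving V = 11.8 × 106.6/1197 = 1.0513 V.
Drop = (1.1702 − 1.0513) / 1.1702 = 10.2 %.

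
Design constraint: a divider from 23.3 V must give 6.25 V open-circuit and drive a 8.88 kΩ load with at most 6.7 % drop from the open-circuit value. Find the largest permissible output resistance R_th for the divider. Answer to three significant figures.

R_th ≤ 638 Ω

Loading drop = R_th/(R_th + R_L) ≤ 0.0670, so R_th ≤ R_L · ε/(1−ε) = 8.88 kΩ × 0.0670/0.9330 = 638 Ω.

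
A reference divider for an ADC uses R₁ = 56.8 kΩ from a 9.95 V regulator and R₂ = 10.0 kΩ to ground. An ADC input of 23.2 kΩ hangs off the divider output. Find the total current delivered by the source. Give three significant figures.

R₂‖R_L = 6.988 kΩ, so the source sees R₁ + R₂‖R_L = 63.79 kΩ.
I = 9.95 V / 63.79 kΩ = 0.156 mA.

I ≈ 0.156 mA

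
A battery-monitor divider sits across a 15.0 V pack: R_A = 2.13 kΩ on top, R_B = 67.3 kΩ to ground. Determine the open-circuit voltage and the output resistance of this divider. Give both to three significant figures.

V_th is the open-circuit tap voltage: 15.0 × 67.3/(2.13 + 67.3) = 14.5 V.
With the supply zeroed, R_A and R_B appear in parallel from the tap: R_th = R_A‖R_B = (2.13 × 67.3)/69.43 = 2.06 kΩ.

V_th = 14.5 V, R_th = 2.06 kΩ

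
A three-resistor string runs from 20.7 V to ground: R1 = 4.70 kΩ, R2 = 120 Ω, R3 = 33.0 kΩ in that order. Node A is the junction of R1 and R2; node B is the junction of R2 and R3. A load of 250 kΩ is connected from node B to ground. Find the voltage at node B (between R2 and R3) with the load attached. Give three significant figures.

V ≈ 17.8 V

At node B, R3 is in parallel with the load: R3‖R_L = 29150 Ω.
Below node A the resistance is R2 + (R3‖R_L) = 29270 Ω, so V_A = 20.7 × 29270/33970 = 17.84 V.
Then V_B = V_A × (R3‖R_L)/(R2 + R3‖R_L) = 17.84 × 29150/29270 = 17.8 V.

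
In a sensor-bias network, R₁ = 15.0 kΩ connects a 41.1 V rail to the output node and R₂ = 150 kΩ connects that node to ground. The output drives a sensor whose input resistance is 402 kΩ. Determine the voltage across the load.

The load sits in parallel with R₂: R₂‖R_L = (150 × 402) / (150 + 402) = 109.2 kΩ.
V_out = 41.1 × 109.2 / (15.0 + 109.2) = 41.1 × 109.2/124.2 = 36.1 V.
(Unloaded it would have been 37.4 V.)

V_out ≈ 36.1 V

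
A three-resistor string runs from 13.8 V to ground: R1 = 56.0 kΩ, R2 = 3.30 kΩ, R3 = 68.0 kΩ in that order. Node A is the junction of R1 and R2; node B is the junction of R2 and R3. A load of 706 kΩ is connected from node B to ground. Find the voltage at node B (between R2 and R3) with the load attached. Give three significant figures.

V ≈ 7.06 V

At node B, R3 is in parallel with the load: R3‖R_L = 62.03 kΩ.
Below node A the resistance is R2 + (R3‖R_L) = 65.33 kΩ, so V_A = 13.8 × 65.33/121.3 = 7.430 V.
Then V_B = V_A × (R3‖R_L)/(R2 + R3‖R_L) = 7.430 × 62.03/65.33 = 7.06 V.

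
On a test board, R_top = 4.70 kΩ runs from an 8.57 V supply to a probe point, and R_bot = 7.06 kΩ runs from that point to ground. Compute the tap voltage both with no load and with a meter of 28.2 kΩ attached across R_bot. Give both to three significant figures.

Open-circuit: V = 8.57 × 7.06/(4.70 + 7.06) = 5.14 V.
With the load, R_bot becomes R_bot‖R_L = 5.646 kΩ, so V = 8.57 × 5.646/10.35 = 4.68 V.

Unloaded: 5.14 V; loaded: 4.68 V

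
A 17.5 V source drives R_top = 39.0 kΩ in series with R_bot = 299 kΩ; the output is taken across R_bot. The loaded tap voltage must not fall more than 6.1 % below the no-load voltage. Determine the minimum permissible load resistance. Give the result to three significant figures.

R_L(min) ≈ 531 kΩ

Output resistance R_th = R_top‖R_bot = (39.0 × 299)/338.0 = 34.50 kΩ.
The fractional drop is R_th/(R_th + R_L); requiring this ≤ 0.0610 gives R_L ≥ R_th(1/0.0610 − 1) = 34.50 × 15.39 = 531 kΩ.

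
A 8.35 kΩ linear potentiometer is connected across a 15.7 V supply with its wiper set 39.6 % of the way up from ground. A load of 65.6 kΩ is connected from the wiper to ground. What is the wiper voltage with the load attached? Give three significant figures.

V ≈ 6.03 V

The wiper splits the pot into (1−α)R = 5.043 kΩ above and αR = 3.307 kΩ below.
Lower section ‖ load = 3.148 kΩ.
V_wiper = 15.7 × 3.148/(5.043 + 3.148) = 6.03 V.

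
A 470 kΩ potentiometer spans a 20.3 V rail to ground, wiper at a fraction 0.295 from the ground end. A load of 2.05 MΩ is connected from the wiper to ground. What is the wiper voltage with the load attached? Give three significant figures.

V ≈ 5.72 V

The wiper splits the pot into (1−α)R = 331.4 kΩ above and αR = 138.7 kΩ below.
Lower section ‖ load = 129.9 kΩ.
V_wiper = 20.3 × 129.9/(331.4 + 129.9) = 5.72 V.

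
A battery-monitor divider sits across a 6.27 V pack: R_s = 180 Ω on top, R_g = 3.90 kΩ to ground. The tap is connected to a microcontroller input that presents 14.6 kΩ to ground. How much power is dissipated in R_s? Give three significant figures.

P ≈ 0.667 mW

Total resistance from the source is R_s + (R_g‖R_L) = 3258 Ω, so I = 6.27/3258 Ω = 1.925 mA.
P = I²·R_s = (1.925 mA)² × 180 Ω = 0.667 mW.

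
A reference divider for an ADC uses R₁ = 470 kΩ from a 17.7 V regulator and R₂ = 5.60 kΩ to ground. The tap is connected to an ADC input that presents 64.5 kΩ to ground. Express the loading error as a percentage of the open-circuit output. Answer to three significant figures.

The divider's output (Thévenin) resistance is R₁‖R₂ = 5.534 kΩ.
Fractional drop under load = R_th/(R_th + R_L) = 5.534 / (5.534 + 64.5) = 0.07902.
So the output falls by 7.90 %.

7.90 %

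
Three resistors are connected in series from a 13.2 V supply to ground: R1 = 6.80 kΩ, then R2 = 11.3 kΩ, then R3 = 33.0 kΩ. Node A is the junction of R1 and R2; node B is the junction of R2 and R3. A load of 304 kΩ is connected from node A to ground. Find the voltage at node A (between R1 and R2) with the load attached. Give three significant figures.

V ≈ 11.2 V

Below node A the series string R2+R3 = 44.30 kΩ sits in parallel with the 304 kΩ load: 38.67 kΩ.
V_A = 13.2 × 38.67/(6.80 + 38.67) = 11.2 V.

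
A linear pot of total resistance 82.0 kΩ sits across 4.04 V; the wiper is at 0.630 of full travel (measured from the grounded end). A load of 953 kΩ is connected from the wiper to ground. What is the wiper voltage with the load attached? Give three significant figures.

V ≈ 2.50 V

The wiper splits the pot into (1−α)R = 30.34 kΩ above and αR = 51.66 kΩ below.
Lower section ‖ load = 49.00 kΩ.
V_wiper = 4.04 × 49.00/(30.34 + 49.00) = 2.50 V.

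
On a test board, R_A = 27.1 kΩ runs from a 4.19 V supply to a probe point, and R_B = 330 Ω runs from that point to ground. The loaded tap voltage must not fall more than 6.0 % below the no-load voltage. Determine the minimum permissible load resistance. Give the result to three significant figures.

R_L(min) ≈ 5.11 kΩ

Output resistance R_th = R_A‖R_B = (27100 × 330)/27430 = 326.0 Ω.
The fractional drop is R_th/(R_th + R_L); requiring this ≤ 0.0600 gives R_L ≥ R_th(1/0.0600 − 1) = 326.0 × 15.67 = 5.11 kΩ.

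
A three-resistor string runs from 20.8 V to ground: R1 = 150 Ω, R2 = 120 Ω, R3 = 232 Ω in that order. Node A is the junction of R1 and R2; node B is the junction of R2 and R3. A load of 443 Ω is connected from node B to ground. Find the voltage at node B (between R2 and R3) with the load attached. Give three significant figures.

At node B, R3 is in parallel with the load: R3‖R_L = 152.3 Ω.
Below node A the resistance is R2 + (R3‖R_L) = 272.3 Ω, so V_A = 20.8 × 272.3/422.3 = 13.41 V.
Then V_B = V_A × (R3‖R_L)/(R2 + R3‖R_L) = 13.41 × 152.3/272.3 = 7.50 V.

V ≈ 7.50 V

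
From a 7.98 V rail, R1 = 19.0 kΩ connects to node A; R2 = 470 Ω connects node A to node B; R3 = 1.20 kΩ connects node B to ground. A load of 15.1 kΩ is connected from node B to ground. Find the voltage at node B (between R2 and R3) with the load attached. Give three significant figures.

At node B, R3 is in parallel with the load: R3‖R_L = 1112 Ω.
Below node A the resistance is R2 + (R3‖R_L) = 1582 Ω, so V_A = 7.98 × 1582/20580 = 0.6132 V.
Then V_B = V_A × (R3‖R_L)/(R2 + R3‖R_L) = 0.6132 × 1112/1582 = 0.431 V.

V ≈ 0.431 V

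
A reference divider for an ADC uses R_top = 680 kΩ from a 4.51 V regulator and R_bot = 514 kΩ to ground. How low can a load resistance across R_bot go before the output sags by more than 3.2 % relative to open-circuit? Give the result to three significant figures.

R_L(min) ≈ 8.86 MΩ

Output resistance R_th = R_top‖R_bot = (680 × 514)/1194 = 292.7 kΩ.
The fractional drop is R_th/(R_th + R_L); requiring this ≤ 0.0320 gives R_L ≥ R_th(1/0.0320 − 1) = 292.7 × 30.25 = 8.86 MΩ.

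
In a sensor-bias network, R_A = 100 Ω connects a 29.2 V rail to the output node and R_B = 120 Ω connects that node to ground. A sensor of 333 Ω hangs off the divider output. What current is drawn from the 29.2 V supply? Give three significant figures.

I ≈ 155 mA

R_B‖R_L = 88.21 Ω, so the source sees R_A + R_B‖R_L = 188.2 Ω.
I = 29.2 V / 188.2 Ω = 155 mA.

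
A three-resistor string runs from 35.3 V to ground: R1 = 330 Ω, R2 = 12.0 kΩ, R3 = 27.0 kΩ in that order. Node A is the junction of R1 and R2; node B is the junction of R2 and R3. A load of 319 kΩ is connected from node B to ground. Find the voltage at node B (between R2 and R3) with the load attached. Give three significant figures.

At node B, R3 is in parallel with the load: R3‖R_L = 24890 Ω.
Below node A the resistance is R2 + (R3‖R_L) = 36890 Ω, so V_A = 35.3 × 36890/37220 = 34.99 V.
Then V_B = V_A × (R3‖R_L)/(R2 + R3‖R_L) = 34.99 × 24890/36890 = 23.6 V.

V ≈ 23.6 V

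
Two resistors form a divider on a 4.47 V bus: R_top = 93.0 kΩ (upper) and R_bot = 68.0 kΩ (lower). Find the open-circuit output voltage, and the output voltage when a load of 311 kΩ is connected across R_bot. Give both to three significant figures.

Unloaded: 1.89 V; loaded: 1.68 V

Open-circuit: V = 4.47 × 68.0/(93.0 + 68.0) = 1.89 V.
With the load, R_bot becomes R_bot‖R_L = 55.80 kΩ, so V = 4.47 × 55.80/148.8 = 1.68 V.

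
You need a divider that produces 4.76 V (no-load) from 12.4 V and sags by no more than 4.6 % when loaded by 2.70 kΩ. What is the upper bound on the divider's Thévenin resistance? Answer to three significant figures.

R_th ≤ 130 Ω

Loading drop = R_th/(R_th + R_L) ≤ 0.0460, so R_th ≤ R_L · ε/(1−ε) = 2.70 kΩ × 0.0460/0.9540 = 130 Ω.
(Any R1, R2 with R2/(R1+R2) = 0.384 and R1‖R2 ≤ 130 Ω will meet the spec.)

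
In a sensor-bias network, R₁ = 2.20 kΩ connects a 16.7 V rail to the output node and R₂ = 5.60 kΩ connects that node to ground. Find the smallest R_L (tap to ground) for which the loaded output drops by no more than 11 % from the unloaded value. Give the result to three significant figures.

Output resistance R_th = R₁‖R₂ = (2.20 × 5.60)/7.800 = 1.579 kΩ.
The fractional drop is R_th/(R_th + R_L); requiring this ≤ 0.110 gives R_L ≥ R_th(1/0.110 − 1) = 1.579 × 8.091 = 12.8 kΩ.

R_L(min) ≈ 12.8 kΩ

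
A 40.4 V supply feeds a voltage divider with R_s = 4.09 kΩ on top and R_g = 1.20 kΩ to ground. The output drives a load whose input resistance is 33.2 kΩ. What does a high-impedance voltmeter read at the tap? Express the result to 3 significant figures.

The load sits in parallel with R_g: R_g‖R_L = (1.20 × 33.2) / (1.20 + 33.2) = 1.158 kΩ.
V_out = 40.4 × 1.158 / (4.09 + 1.158) = 40.4 × 1.158/5.248 = 8.92 V.

V_out ≈ 8.92 V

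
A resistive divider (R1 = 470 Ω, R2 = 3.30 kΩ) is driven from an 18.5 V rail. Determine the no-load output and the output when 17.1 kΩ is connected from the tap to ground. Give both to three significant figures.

Open-circuit: V = 18.5 × 3300/(470 + 3300) = 16.2 V.
With the load, R2 becomes R2‖R_L = 2766 Ω, so V = 18.5 × 2766/3236 = 15.8 V.

Unloaded: 16.2 V; loaded: 15.8 V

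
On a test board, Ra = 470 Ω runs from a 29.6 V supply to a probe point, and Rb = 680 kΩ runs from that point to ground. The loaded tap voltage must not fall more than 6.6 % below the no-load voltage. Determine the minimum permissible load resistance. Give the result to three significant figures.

R_L(min) ≈ 6.65 kΩ

Output resistance R_th = Ra‖Rb = (470 × 680000)/680500 = 469.7 Ω.
The fractional drop is R_th/(R_th + R_L); requiring this ≤ 0.0660 gives R_L ≥ R_th(1/0.0660 − 1) = 469.7 × 14.15 = 6.65 kΩ.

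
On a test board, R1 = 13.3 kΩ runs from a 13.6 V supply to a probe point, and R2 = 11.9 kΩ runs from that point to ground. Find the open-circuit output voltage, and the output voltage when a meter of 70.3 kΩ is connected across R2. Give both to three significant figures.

Open-circuit: V = 13.6 × 11.9/(13.3 + 11.9) = 6.42 V.
With the load, R2 becomes R2‖R_L = 10.18 kΩ, so V = 13.6 × 10.18/23.48 = 5.90 V.

Unloaded: 6.42 V; loaded: 5.90 V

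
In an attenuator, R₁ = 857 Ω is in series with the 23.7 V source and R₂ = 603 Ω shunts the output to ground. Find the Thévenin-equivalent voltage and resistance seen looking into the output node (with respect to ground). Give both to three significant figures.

V_th is the open-circuit tap voltage: 23.7 × 603/(857 + 603) = 9.79 V.
With the supply zeroed, R₁ and R₂ appear in parallel from the tap: R_th = R₁‖R₂ = (857 × 603)/1460 = 354 Ω.

V_th = 9.79 V, R_th = 354 Ω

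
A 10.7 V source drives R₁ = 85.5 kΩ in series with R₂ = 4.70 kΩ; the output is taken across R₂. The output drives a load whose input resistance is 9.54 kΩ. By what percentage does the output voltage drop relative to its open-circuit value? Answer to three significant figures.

31.8 %

Unloaded V = 10.7 × 4.70/90.20 = 0.5575 V.
Loaded: R₂‖R_L = 3.149 kΩ, giving V = 10.7 × 3.149/88.65 = 0.3801 V.
Drop = (0.5575 − 0.3801) / 0.5575 = 31.8 %.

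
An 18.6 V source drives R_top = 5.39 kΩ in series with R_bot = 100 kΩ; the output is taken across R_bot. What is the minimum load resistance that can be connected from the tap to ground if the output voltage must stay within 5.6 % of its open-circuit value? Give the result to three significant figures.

Output resistance R_th = R_top‖R_bot = (5.39 × 100)/105.4 = 5.114 kΩ.
The fractional drop is R_th/(R_th + R_L); requiring this ≤ 0.0560 gives R_L ≥ R_th(1/0.0560 − 1) = 5.114 × 16.86 = 86.2 kΩ.

R_L(min) ≈ 86.2 kΩ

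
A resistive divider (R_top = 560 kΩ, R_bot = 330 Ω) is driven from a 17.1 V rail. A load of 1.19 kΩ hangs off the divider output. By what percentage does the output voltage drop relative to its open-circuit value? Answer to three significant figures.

21.7 %

The divider's output (Thévenin) resistance is R_top‖R_bot = 329.8 Ω.
Fractional drop under load = R_th/(R_th + R_L) = 329.8 / (329.8 + 1190) = 0.2170.
So the output falls by 21.7 %.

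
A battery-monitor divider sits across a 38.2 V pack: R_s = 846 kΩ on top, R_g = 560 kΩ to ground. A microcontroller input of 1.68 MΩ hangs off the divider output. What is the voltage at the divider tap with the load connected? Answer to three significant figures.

The load sits in parallel with R_g: R_g‖R_L = (560 × 1680) / (560 + 1680) = 420.0 kΩ.
V_out = 38.2 × 420.0 / (846 + 420.0) = 38.2 × 420.0/1266 = 12.7 V.

V_out ≈ 12.7 V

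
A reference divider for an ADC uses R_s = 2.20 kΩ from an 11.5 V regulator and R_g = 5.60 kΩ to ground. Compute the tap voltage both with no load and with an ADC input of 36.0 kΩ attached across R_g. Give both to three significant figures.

Open-circuit: V = 11.5 × 5.60/(2.20 + 5.60) = 8.26 V.
With the load, R_g becomes R_g‖R_L = 4.846 kΩ, so V = 11.5 × 4.846/7.046 = 7.91 V.

Unloaded: 8.26 V; loaded: 7.91 V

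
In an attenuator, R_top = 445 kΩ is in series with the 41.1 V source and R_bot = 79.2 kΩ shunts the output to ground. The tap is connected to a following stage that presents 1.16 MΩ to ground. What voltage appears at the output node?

V_out ≈ 5.87 V

The load sits in parallel with R_bot: R_bot‖R_L = (79.2 × 1160) / (79.2 + 1160) = 74.14 kΩ.
V_out = 41.1 × 74.14 / (445 + 74.14) = 41.1 × 74.14/519.1 = 5.87 V.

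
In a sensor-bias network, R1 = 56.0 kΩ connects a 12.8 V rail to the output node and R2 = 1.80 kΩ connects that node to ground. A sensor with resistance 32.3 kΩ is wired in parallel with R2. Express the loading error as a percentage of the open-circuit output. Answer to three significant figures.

The divider's output (Thévenin) resistance is R1‖R2 = 1.744 kΩ.
Fractional drop under load = R_th/(R_th + R_L) = 1.744 / (1.744 + 32.3) = 0.05123.
So the output falls by 5.12 %.

5.12 %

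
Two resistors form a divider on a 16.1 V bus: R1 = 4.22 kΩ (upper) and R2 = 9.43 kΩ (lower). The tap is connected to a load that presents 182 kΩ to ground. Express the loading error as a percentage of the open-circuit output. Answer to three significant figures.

The divider's output (Thévenin) resistance is R1‖R2 = 2.915 kΩ.
Fractional drop under load = R_th/(R_th + R_L) = 2.915 / (2.915 + 182) = 0.01577.
So the output falls by 1.58 %.

1.58 %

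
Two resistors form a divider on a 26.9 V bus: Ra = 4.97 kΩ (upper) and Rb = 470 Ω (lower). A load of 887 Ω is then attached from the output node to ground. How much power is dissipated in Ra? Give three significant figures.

Total resistance from the source is Ra + (Rb‖R_L) = 5277 Ω, so I = 26.9/5277 Ω = 5.097 mA.
P = I²·Ra = (5.097 mA)² × 4.97 kΩ = 129 mW.

P ≈ 129 mW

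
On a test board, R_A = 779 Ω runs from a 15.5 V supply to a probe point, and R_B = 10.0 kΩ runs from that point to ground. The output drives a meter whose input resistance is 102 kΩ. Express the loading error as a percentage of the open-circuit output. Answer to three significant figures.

0.704 %

The divider's output (Thévenin) resistance is R_A‖R_B = 722.7 Ω.
Fractional drop under load = R_th/(R_th + R_L) = 722.7 / (722.7 + 102000) = 0.007035.
So the output falls by 0.704 %.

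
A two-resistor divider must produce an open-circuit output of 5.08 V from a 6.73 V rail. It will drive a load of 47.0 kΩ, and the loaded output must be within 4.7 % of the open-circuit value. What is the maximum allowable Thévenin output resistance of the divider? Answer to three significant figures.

R_th ≤ 2.32 kΩ

Loading drop = R_th/(R_th + R_L) ≤ 0.0470, so R_th ≤ R_L · ε/(1−ε) = 47.0 kΩ × 0.0470/0.9530 = 2.32 kΩ.
(Any R1, R2 with R2/(R1+R2) = 0.755 and R1‖R2 ≤ 2.32 kΩ will meet the spec.)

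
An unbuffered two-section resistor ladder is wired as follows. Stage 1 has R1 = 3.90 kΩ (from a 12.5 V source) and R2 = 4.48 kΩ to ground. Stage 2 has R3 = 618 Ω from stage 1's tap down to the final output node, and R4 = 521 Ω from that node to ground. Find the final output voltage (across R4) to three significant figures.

Stage 2 presents R3+R4 = 1139 Ω as a load on stage 1's tap.
Stage 1's lower leg becomes R2‖(R3+R4) = 908.1 Ω, so V_mid = 12.5 × 908.1/4808 = 2.361 V.
Stage 2 is itself unloaded: V_out = V_mid × R4/(R3+R4) = 2.361 × 521/1139 = 1.08 V.

V_out ≈ 1.08 V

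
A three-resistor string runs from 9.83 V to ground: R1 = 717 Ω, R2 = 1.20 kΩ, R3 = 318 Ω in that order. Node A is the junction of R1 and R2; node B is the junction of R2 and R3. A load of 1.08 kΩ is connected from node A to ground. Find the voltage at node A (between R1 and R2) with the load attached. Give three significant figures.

V ≈ 4.60 V

Below node A the series string R2+R3 = 1518 Ω sits in parallel with the 1080 Ω load: 631.0 Ω.
V_A = 9.83 × 631.0/(717 + 631.0) = 4.60 V.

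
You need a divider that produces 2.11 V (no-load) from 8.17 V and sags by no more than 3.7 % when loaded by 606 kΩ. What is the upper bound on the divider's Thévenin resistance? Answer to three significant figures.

Loading drop = R_th/(R_th + R_L) ≤ 0.0370, so R_th ≤ R_L · ε/(1−ε) = 606 kΩ × 0.0370/0.9630 = 23.3 kΩ.

R_th ≤ 23.3 kΩ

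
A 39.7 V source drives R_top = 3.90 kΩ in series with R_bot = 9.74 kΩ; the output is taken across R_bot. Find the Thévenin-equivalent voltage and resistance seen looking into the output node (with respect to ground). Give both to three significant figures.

V_th = 28.3 V, R_th = 2.78 kΩ

V_th is the open-circuit tap voltage: 39.7 × 9.74/(3.90 + 9.74) = 28.3 V.
With the supply zeroed, R_top and R_bot appear in parallel from the tap: R_th = R_top‖R_bot = (3.90 × 9.74)/13.64 = 2.78 kΩ.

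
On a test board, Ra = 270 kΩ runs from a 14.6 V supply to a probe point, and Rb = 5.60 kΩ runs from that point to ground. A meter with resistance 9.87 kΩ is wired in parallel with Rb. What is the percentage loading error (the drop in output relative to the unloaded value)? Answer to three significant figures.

The divider's output (Thévenin) resistance is Ra‖Rb = 5.486 kΩ.
Fractional drop under load = R_th/(R_th + R_L) = 5.486 / (5.486 + 9.87) = 0.3573.
So the output falls by 35.7 %.

35.7 %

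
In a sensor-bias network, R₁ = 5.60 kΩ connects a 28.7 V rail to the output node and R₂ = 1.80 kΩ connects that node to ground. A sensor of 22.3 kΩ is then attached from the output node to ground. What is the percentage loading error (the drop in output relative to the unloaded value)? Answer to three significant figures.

5.76 %

The divider's output (Thévenin) resistance is R₁‖R₂ = 1.362 kΩ.
Fractional drop under load = R_th/(R_th + R_L) = 1.362 / (1.362 + 22.3) = 0.05757.
So the output falls by 5.76 %.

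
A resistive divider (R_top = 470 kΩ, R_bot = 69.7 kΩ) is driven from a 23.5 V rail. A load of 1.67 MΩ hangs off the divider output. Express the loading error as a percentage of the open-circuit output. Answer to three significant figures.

3.51 %

The divider's output (Thévenin) resistance is R_top‖R_bot = 60.70 kΩ.
Fractional drop under load = R_th/(R_th + R_L) = 60.70 / (60.70 + 1670) = 0.03507.
So the output falls by 3.51 %.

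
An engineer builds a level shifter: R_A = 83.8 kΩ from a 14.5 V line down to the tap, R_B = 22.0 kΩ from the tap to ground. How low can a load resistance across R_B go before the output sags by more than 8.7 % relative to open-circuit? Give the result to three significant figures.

R_L(min) ≈ 183 kΩ

Output resistance R_th = R_A‖R_B = (83.8 × 22.0)/105.8 = 17.43 kΩ.
The fractional drop is R_th/(R_th + R_L); requiring this ≤ 0.0870 gives R_L ≥ R_th(1/0.0870 − 1) = 17.43 × 10.49 = 183 kΩ.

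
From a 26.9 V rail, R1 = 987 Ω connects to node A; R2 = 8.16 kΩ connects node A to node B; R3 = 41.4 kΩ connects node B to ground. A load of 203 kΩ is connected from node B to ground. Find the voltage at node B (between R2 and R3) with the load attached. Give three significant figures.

At node B, R3 is in parallel with the load: R3‖R_L = 34390 Ω.
Below node A the resistance is R2 + (R3‖R_L) = 42550 Ω, so V_A = 26.9 × 42550/43530 = 26.29 V.
Then V_B = V_A × (R3‖R_L)/(R2 + R3‖R_L) = 26.29 × 34390/42550 = 21.2 V.

V ≈ 21.2 V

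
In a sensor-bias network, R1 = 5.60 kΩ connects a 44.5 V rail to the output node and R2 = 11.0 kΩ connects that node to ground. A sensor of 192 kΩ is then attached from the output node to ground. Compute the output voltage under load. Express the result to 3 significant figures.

V_out ≈ 28.9 V

The load sits in parallel with R2: R2‖R_L = (11.0 × 192) / (11.0 + 192) = 10.40 kΩ.
V_out = 44.5 × 10.40 / (5.60 + 10.40) = 44.5 × 10.40/16.00 = 28.9 V.
(Unloaded it would have been 29.5 V.)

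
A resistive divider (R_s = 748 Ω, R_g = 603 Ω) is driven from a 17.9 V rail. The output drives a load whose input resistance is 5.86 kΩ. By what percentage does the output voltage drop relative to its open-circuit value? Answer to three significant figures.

The divider's output (Thévenin) resistance is R_s‖R_g = 333.9 Ω.
Fractional drop under load = R_th/(R_th + R_L) = 333.9 / (333.9 + 5860) = 0.05390.
So the output falls by 5.39 %.

5.39 %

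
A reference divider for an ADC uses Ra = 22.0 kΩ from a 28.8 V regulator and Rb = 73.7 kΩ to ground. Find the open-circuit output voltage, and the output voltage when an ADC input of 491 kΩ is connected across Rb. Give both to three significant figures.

Unloaded: 22.2 V; loaded: 21.4 V

Open-circuit: V = 28.8 × 73.7/(22.0 + 73.7) = 22.2 V.
With the load, Rb becomes Rb‖R_L = 64.08 kΩ, so V = 28.8 × 64.08/86.08 = 21.4 V.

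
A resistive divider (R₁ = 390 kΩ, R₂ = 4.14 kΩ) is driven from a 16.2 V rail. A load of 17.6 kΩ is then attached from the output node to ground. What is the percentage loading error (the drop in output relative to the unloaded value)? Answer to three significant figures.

Unloaded V = 16.2 × 4.14/394.1 = 0.1702 V.
Loaded: R₂‖R_L = 3.352 kΩ, giving V = 16.2 × 3.352/393.4 = 0.1380 V.
Drop = (0.1702 − 0.1380) / 0.1702 = 18.9 %.

18.9 %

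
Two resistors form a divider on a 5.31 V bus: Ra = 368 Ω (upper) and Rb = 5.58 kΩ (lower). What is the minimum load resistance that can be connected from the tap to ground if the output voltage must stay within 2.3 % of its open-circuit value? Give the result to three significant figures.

R_L(min) ≈ 14.7 kΩ

Output resistance R_th = Ra‖Rb = (368 × 5580)/5948 = 345.2 Ω.
The fractional drop is R_th/(R_th + R_L); requiring this ≤ 0.0230 gives R_L ≥ R_th(1/0.0230 − 1) = 345.2 × 42.48 = 14.7 kΩ.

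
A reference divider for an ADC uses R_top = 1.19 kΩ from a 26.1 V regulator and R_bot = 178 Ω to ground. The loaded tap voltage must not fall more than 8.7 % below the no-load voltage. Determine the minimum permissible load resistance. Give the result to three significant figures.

R_L(min) ≈ 1.62 kΩ

Output resistance R_th = R_top‖R_bot = (1190 × 178)/1368 = 154.8 Ω.
The fractional drop is R_th/(R_th + R_L); requiring this ≤ 0.0870 gives R_L ≥ R_th(1/0.0870 − 1) = 154.8 × 10.49 = 1.62 kΩ.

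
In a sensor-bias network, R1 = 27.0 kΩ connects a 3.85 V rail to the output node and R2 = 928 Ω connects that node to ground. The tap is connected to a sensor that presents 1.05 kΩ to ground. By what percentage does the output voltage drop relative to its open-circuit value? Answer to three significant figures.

46.1 %

The divider's output (Thévenin) resistance is R1‖R2 = 897.2 Ω.
Fractional drop under load = R_th/(R_th + R_L) = 897.2 / (897.2 + 1050) = 0.4608.
So the output falls by 46.1 %.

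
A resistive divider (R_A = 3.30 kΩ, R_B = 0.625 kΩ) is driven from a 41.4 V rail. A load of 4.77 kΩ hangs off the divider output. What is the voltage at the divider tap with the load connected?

V_out ≈ 5.94 V

The load sits in parallel with R_B: R_B‖R_L = (625 × 4770) / (625 + 4770) = 552.6 Ω.
V_out = 41.4 × 552.6 / (3300 + 552.6) = 41.4 × 552.6/3853 = 5.94 V.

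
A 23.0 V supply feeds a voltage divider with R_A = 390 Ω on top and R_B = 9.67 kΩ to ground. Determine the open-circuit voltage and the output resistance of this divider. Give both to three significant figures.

V_th = 22.1 V, R_th = 375 Ω

V_th is the open-circuit tap voltage: 23.0 × 9670/(390 + 9670) = 22.1 V.
With the supply zeroed, R_A and R_B appear in parallel from the tap: R_th = R_A‖R_B = (390 × 9670)/10060 = 375 Ω.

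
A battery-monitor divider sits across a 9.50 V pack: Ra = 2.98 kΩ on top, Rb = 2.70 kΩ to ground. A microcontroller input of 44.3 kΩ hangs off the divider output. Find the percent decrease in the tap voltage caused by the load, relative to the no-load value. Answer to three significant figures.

The divider's output (Thévenin) resistance is Ra‖Rb = 1.417 kΩ.
Fractional drop under load = R_th/(R_th + R_L) = 1.417 / (1.417 + 44.3) = 0.03099.
So the output falls by 3.10 %.

3.10 %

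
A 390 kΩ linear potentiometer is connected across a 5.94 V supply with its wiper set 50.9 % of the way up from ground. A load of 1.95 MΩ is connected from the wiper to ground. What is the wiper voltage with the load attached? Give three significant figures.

V ≈ 2.88 V

The wiper splits the pot into (1−α)R = 191.5 kΩ above and αR = 198.5 kΩ below.
Lower section ‖ load = 180.2 kΩ.
V_wiper = 5.94 × 180.2/(191.5 + 180.2) = 2.88 V.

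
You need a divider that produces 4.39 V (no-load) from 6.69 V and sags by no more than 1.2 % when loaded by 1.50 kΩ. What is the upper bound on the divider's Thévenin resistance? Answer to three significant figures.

Loading drop = R_th/(R_th + R_L) ≤ 0.0120, so R_th ≤ R_L · ε/(1−ε) = 1.50 kΩ × 0.0120/0.9880 = 18.2 Ω.
(Any R1, R2 with R2/(R1+R2) = 0.656 and R1‖R2 ≤ 18.2 Ω will meet the spec.)

R_th ≤ 18.2 Ω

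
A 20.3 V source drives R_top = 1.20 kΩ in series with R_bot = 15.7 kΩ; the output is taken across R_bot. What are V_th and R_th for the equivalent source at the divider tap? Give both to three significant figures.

V_th is the open-circuit tap voltage: 20.3 × 15.7/(1.20 + 15.7) = 18.9 V.
With the supply zeroed, R_top and R_bot appear in parallel from the tap: R_th = R_top‖R_bot = (1.20 × 15.7)/16.90 = 1.11 kΩ.

V_th = 18.9 V, R_th = 1.11 kΩ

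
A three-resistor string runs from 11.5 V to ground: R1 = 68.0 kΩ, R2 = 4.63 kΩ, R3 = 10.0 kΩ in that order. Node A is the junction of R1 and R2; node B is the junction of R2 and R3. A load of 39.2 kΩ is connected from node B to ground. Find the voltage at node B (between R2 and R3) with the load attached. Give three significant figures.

V ≈ 1.14 V

At node B, R3 is in parallel with the load: R3‖R_L = 7.967 kΩ.
Below node A the resistance is R2 + (R3‖R_L) = 12.60 kΩ, so V_A = 11.5 × 12.60/80.60 = 1.797 V.
Then V_B = V_A × (R3‖R_L)/(R2 + R3‖R_L) = 1.797 × 7.967/12.60 = 1.14 V.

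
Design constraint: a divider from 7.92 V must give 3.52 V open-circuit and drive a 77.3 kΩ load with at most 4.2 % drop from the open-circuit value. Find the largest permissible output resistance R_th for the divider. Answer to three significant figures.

Loading drop = R_th/(R_th + R_L) ≤ 0.0420, so R_th ≤ R_L · ε/(1−ε) = 77.3 kΩ × 0.0420/0.9580 = 3.39 kΩ.

R_th ≤ 3.39 kΩ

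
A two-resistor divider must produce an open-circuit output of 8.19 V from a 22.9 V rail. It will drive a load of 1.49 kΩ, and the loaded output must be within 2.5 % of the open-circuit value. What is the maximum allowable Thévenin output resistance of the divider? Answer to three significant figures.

R_th ≤ 38.2 Ω

Loading drop = R_th/(R_th + R_L) ≤ 0.0250, so R_th ≤ R_L · ε/(1−ε) = 1.49 kΩ × 0.0250/0.9750 = 38.2 Ω.
(Any R1, R2 with R2/(R1+R2) = 0.358 and R1‖R2 ≤ 38.2 Ω will meet the spec.)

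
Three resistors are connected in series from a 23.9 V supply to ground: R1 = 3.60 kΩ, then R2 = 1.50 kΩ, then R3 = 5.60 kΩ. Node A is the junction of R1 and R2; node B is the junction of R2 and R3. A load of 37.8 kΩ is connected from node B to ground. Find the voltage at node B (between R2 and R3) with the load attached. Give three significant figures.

At node B, R3 is in parallel with the load: R3‖R_L = 4.877 kΩ.
Below node A the resistance is R2 + (R3‖R_L) = 6.377 kΩ, so V_A = 23.9 × 6.377/9.977 = 15.28 V.
Then V_B = V_A × (R3‖R_L)/(R2 + R3‖R_L) = 15.28 × 4.877/6.377 = 11.7 V.

V ≈ 11.7 V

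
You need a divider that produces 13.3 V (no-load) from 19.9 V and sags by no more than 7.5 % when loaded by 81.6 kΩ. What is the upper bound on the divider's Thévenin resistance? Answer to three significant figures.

R_th ≤ 6.62 kΩ

Loading drop = R_th/(R_th + R_L) ≤ 0.0750, so R_th ≤ R_L · ε/(1−ε) = 81.6 kΩ × 0.0750/0.9250 = 6.62 kΩ.
(Any R1, R2 with R2/(R1+R2) = 0.668 and R1‖R2 ≤ 6.62 kΩ will meet the spec.)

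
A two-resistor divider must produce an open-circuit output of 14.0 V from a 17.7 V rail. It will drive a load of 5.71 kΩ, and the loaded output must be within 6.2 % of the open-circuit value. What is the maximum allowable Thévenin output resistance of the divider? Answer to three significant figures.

Loading drop = R_th/(R_th + R_L) ≤ 0.0620, so R_th ≤ R_L · ε/(1−ε) = 5.71 kΩ × 0.0620/0.9380 = 377 Ω.

R_th ≤ 377 Ω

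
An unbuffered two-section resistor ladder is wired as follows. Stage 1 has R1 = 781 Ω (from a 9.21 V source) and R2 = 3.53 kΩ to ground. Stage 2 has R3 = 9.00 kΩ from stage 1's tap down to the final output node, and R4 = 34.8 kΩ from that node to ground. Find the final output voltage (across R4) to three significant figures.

V_out ≈ 5.91 V

Stage 2 presents R3+R4 = 43800 Ω as a load on stage 1's tap.
Stage 1's lower leg becomes R2‖(R3+R4) = 3267 Ω, so V_mid = 9.21 × 3267/4048 = 7.433 V.
Stage 2 is itself unloaded: V_out = V_mid × R4/(R3+R4) = 7.433 × 34800/43800 = 5.91 V.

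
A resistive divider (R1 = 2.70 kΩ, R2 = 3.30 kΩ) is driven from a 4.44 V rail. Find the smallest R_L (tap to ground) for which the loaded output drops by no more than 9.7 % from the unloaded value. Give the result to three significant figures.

R_L(min) ≈ 13.8 kΩ

Output resistance R_th = R1‖R2 = (2.70 × 3.30)/6.000 = 1.485 kΩ.
The fractional drop is R_th/(R_th + R_L); requiring this ≤ 0.0970 gives R_L ≥ R_th(1/0.0970 − 1) = 1.485 × 9.309 = 13.8 kΩ.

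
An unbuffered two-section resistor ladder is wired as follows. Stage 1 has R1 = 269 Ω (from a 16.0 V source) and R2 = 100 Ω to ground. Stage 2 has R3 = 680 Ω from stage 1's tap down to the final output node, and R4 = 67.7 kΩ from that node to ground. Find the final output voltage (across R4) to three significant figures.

Stage 2 presents R3+R4 = 68380 Ω as a load on stage 1's tap.
Stage 1's lower leg becomes R2‖(R3+R4) = 99.85 Ω, so V_mid = 16.0 × 99.85/368.9 = 4.331 V.
Stage 2 is itself unloaded: V_out = V_mid × R4/(R3+R4) = 4.331 × 67700/68380 = 4.29 V.

V_out ≈ 4.29 V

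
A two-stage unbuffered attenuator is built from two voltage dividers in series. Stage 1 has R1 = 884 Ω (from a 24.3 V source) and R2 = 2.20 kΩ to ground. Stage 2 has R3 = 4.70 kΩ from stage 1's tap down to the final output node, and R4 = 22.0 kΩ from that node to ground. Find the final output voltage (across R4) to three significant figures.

V_out ≈ 14.0 V

Stage 2 presents R3+R4 = 26700 Ω as a load on stage 1's tap.
Stage 1's lower leg becomes R2‖(R3+R4) = 2033 Ω, so V_mid = 24.3 × 2033/2917 = 16.93 V.
Stage 2 is itself unloaded: V_out = V_mid × R4/(R3+R4) = 16.93 × 22000/26700 = 14.0 V.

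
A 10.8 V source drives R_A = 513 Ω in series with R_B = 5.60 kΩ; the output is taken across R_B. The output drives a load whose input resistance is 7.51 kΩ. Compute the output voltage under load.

The load sits in parallel with R_B: R_B‖R_L = (5600 × 7510) / (5600 + 7510) = 3208 Ω.
V_out = 10.8 × 3208 / (513 + 3208) = 10.8 × 3208/3721 = 9.31 V.
(Unloaded it would have been 9.89 V.)

V_out ≈ 9.31 V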